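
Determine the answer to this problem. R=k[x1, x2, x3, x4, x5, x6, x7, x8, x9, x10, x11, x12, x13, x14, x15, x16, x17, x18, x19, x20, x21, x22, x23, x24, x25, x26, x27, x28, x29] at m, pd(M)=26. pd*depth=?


pd+depth=29
depth=29-26=3
pd*depth=26*3=78


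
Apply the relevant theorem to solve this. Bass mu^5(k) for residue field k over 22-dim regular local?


C(n,i)=C(22,5)=26334


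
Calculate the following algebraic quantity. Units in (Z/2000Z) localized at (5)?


Local ring = Z/125Z.
phi(125) = 5^2*(5-1) = 100


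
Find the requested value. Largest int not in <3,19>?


gcd(3,19)=1 => F=ab-a-b=3*19-3-19=57-22=35


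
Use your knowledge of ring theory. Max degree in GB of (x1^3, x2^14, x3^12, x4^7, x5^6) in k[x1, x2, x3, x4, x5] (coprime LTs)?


Pure powers, coprime LTs => already GB.
Degrees: 3, 14, 12, 7, 6
Max=14


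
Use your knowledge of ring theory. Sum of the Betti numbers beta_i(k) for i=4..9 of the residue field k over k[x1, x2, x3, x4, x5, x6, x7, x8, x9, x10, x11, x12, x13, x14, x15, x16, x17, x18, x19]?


Koszul resolution: beta_i(k)=C(n,i), n=19
C(19,4)=3876, C(19,5)=11628, C(19,6)=27132, C(19,7)=50388, C(19,8)=75582, C(19,9)=92378
Sum=260984


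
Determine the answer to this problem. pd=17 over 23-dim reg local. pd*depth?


pd+depth=23
depth=23-17=6
pd*depth=17*6=102


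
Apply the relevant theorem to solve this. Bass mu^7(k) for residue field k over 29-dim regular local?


C(n,i)=C(29,7)=1560780


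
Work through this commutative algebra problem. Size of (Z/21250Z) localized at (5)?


5-primary part: 21250=5^4*34
Size=5^4=625


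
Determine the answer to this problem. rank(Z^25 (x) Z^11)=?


rank(M(x)N) = rank(M)*rank(N)
25*11 = 275


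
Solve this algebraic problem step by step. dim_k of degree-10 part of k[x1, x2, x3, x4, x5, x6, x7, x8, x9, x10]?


C(d+n-1,n-1)=C(19,9)=92378


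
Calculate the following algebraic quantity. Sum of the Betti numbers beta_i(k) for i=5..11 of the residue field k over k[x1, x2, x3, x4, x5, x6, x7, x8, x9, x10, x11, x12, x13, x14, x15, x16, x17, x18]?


Koszul resolution: beta_i(k)=C(n,i), n=18
C(18,5)=8568, C(18,6)=18564, C(18,7)=31824, C(18,8)=43758, C(18,9)=48620, C(18,10)=43758, C(18,11)=31824
Sum=226916


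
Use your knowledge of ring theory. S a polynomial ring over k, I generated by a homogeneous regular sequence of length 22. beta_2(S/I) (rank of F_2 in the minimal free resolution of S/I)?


Regular sequence => Koszul complex is the minimal free resolution.
Syz_1 minimally generated by Koszul relations f_i*e_j - f_j*e_i (i<j): mu(Syz_1) = beta_2 = C(m,2) = m(m-1)/2
m=22
22*21/2 = 231


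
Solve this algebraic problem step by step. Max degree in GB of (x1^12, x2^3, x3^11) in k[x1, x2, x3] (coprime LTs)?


Pure powers, coprime LTs => already GB.
Degrees: 12, 3, 11
Max=12


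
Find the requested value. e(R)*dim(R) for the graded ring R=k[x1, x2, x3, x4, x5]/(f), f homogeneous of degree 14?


e(R)=deg(f)=14, dim(R)=5-1=4
e*dim=14*4=56


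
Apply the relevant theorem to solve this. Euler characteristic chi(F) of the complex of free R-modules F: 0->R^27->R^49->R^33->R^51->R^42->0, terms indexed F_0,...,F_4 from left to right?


chi = sum (-1)^i * rank:
(-1)^0*27=27
(-1)^1*49=-49
(-1)^2*33=33
(-1)^3*51=-51
(-1)^4*42=42
chi=2


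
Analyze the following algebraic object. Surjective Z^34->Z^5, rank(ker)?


rank(ker) = 34-5 = 29


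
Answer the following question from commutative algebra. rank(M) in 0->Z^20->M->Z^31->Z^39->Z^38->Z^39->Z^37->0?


Alt sum=0:
(-1)^0*20 + (-1)^1*? + (-1)^2*31 + (-1)^3*39 + (-1)^4*38 + (-1)^5*39 + (-1)^6*37=0
rank(M)=48


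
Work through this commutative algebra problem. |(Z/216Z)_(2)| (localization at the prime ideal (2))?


2-primary part: 216=2^3*27
Size=2^3=8


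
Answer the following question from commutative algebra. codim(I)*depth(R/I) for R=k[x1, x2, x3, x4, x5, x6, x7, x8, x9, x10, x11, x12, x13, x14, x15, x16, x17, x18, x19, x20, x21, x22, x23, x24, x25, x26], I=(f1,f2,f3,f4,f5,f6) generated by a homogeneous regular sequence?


codim=6, depth=dim(R/I)=26-6=20
Product=6*20=120


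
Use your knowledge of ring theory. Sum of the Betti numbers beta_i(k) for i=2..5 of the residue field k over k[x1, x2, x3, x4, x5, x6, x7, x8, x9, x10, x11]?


Koszul resolution: beta_i(k)=C(n,i), n=11
C(11,2)=55, C(11,3)=165, C(11,4)=330, C(11,5)=462
Sum=1012


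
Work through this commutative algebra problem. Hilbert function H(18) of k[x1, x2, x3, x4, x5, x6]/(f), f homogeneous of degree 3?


C(23,5)-C(20,5)=33649-15504=18145


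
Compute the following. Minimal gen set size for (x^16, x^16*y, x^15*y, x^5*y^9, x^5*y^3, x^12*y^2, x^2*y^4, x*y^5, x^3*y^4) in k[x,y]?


Remove redundant (divisible by others).
x^16*y redundant.
x^5*y^9 redundant.
x^3*y^4 redundant.
Min: x^16, x^15*y, x^12*y^2, x^5*y^3, x^2*y^4, x*y^5
Count=6


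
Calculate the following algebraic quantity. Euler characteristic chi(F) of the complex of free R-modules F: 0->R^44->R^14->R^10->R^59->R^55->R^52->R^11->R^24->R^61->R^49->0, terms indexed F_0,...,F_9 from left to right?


chi = sum (-1)^i * rank:
(-1)^0*44=44
(-1)^1*14=-14
(-1)^2*10=10
(-1)^3*59=-59
(-1)^4*55=55
(-1)^5*52=-52
(-1)^6*11=11
(-1)^7*24=-24
(-1)^8*61=61
(-1)^9*49=-49
chi=-17


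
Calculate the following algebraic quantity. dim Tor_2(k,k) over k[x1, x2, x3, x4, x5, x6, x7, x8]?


Koszul: C(n,i)=C(8,2)=28


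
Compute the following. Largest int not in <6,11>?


gcd(6,11)=1 => F=ab-a-b=6*11-6-11=66-17=49


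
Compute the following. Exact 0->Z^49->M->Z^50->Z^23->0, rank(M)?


Alt sum=0:
(-1)^0*49 + (-1)^1*? + (-1)^2*50 + (-1)^3*23=0
rank(M)=76


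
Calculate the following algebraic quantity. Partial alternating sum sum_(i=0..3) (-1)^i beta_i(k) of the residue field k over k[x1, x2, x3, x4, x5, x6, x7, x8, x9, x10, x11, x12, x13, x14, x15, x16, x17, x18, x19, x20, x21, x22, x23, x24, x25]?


Koszul resolution: beta_i(k)=C(n,i), n=25
sum_(i=0..p) (-1)^i C(n,i) = (-1)^p C(n-1,p)
(-1)^3*C(24,3) = (-1)^3*2024 = -2024


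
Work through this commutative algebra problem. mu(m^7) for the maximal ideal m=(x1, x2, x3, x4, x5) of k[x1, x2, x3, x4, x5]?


Graded Nakayama: mu(m^d) = dim_k (m^d/m^(d+1)) = #degree-7 monomials in 5 vars
C(n+d-1,d)=C(11,7)=330


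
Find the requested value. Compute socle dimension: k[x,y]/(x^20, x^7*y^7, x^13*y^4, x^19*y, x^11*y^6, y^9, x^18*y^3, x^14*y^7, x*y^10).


Socle = ann(m) = span of standard monomials u with x*u, y*u in I (staircase corners).
Redundant generators: x*y^10, x^14*y^7
Minimal generators: x^20, x^19*y, x^18*y^3, x^13*y^4, x^11*y^6, x^7*y^7, y^9
Corners: x^6y^8, x^10y^6, x^12y^5, x^17y^3, x^18y^2, x^19
Socle dim=6


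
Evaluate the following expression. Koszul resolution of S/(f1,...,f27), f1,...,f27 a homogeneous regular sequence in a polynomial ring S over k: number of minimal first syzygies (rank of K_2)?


Regular sequence => Koszul complex is the minimal free resolution.
Syz_1 minimally generated by Koszul relations f_i*e_j - f_j*e_i (i<j): mu(Syz_1) = beta_2 = C(m,2) = m(m-1)/2
m=27
27*26/2 = 351


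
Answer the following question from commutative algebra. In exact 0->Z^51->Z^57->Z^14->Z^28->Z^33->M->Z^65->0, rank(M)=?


Alt sum=0:
(-1)^0*51 + (-1)^1*57 + (-1)^2*14 + (-1)^3*28 + (-1)^4*33 + (-1)^5*? + (-1)^6*65=0
rank(M)=78


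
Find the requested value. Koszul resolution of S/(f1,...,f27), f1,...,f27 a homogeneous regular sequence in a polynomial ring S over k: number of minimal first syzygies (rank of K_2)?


Regular sequence => Koszul complex is the minimal free resolution.
Syz_1 minimally generated by Koszul relations f_i*e_j - f_j*e_i (i<j): mu(Syz_1) = beta_2 = C(m,2) = m(m-1)/2
m=27
27*26/2 = 351


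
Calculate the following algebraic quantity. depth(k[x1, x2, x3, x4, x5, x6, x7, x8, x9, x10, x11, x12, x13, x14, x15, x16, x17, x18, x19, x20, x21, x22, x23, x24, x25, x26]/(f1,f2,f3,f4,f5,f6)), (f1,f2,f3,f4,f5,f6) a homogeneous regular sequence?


depth(R)=26
depth(R/I)=26-6=20


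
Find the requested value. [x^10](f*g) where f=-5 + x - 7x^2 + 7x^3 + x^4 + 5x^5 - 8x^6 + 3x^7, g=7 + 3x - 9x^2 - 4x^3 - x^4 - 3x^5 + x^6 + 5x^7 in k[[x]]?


[x^10] = sum a_i*b_j, i+j=10
  7*5=35
  1*1=1
  5*-3=-15
  -8*-1=8
  3*-4=-12
Sum=17


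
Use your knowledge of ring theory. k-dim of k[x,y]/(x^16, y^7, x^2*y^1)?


k[x,y]/I, I = (x^16, y^7, x^2*y^1)
Rect: 16x7=112. Corner: (16-2)x(7-1)=84.
dim = 112-84 = 28


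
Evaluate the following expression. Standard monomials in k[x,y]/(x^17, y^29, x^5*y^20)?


k[x,y]/I, I = (x^17, y^29, x^5*y^20)
Rect: 17x29=493. Corner: (17-5)x(29-20)=108.
dim = 493-108 = 385


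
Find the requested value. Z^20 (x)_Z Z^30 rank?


rank(M(x)N) = rank(M)*rank(N)
20*30 = 600


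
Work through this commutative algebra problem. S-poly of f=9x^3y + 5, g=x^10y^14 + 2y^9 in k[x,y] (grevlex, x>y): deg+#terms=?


LT(f)=9x^3y, LT(g)=x^10y^14
lcm(LM)=x^10y^14
S(f,g) (scaled by 9 to clear denominators) = x^7y^13*f - 9*g = 5x^7y^13 - 18y^9
2 terms, deg 20.
20+2=22


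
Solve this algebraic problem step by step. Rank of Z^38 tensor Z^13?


rank(M(x)N) = rank(M)*rank(N)
38*13 = 494


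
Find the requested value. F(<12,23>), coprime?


gcd(12,23)=1 => F=ab-a-b=12*23-12-23=276-35=241


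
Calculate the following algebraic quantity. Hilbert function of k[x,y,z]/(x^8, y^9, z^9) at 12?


Need i<8, j<9, k<9 with i+j+k=12.
For each i, j ranges over max(0,12-i-8)..min(8,12-i):
  i=0: j in [4,8] -> 5
  i=1: j in [3,8] -> 6
  i=2: j in [2,8] -> 7
  i=3: j in [1,8] -> 8
  i=4: j in [0,8] -> 9
  i=5: j in [0,7] -> 8
  i=6: j in [0,6] -> 7
  i=7: j in [0,5] -> 6
H(12) = 5+6+7+8+9+8+7+6 = 56


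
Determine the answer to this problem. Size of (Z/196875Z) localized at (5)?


5-primary part: 196875=5^5*63
Size=5^5=3125


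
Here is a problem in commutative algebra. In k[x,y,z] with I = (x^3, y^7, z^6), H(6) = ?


Need i<3, j<7, k<6 with i+j+k=6.
For each i, j ranges over max(0,6-i-5)..min(6,6-i):
  i=0: j in [1,6] -> 6
  i=1: j in [0,5] -> 6
  i=2: j in [0,4] -> 5
H(6) = 6+6+5 = 17


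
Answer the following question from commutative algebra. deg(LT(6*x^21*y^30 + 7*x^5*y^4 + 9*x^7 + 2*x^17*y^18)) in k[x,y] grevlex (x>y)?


LT: 6*x^21*y^30
deg_x=21, deg_y=30
Total=21+30=51


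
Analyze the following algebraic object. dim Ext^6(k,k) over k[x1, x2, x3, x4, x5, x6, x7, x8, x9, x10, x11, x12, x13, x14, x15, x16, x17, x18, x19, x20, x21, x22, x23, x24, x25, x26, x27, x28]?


C(n,i)=C(28,6)=376740


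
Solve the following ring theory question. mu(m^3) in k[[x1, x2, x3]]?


C(n+d-1,d)=C(5,3)=10


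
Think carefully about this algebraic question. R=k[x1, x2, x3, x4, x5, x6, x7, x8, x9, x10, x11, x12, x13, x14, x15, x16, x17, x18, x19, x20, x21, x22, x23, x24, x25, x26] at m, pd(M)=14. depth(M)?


pd+depth=depth(R)=26
depth=26-14=12


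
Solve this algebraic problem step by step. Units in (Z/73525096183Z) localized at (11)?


Local ring = Z/214358881Z.
phi(214358881) = 11^7*(11-1) = 194871710


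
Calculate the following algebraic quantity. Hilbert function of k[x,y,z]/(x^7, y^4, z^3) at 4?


Need i<7, j<4, k<3 with i+j+k=4.
For each i, j ranges over max(0,4-i-2)..min(3,4-i):
  i=0: j in [2,3] -> 2
  i=1: j in [1,3] -> 3
  i=2: j in [0,2] -> 3
  i=3: j in [0,1] -> 2
  i=4: j in [0,0] -> 1
H(4) = 2+3+3+2+1 = 11


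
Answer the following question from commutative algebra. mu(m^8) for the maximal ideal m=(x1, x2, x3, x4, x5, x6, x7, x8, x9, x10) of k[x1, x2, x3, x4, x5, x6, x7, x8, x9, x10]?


Graded Nakayama: mu(m^d) = dim_k (m^d/m^(d+1)) = #degree-8 monomials in 10 vars
C(n+d-1,d)=C(17,8)=24310


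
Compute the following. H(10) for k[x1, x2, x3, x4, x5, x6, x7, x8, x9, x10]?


C(d+n-1,n-1)=C(19,9)=92378


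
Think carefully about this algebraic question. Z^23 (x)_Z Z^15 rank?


rank(M(x)N) = rank(M)*rank(N)
23*15 = 345


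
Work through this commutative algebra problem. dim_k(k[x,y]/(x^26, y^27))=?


Basis: x^i*y^j, i<26, j<27
26*27=702


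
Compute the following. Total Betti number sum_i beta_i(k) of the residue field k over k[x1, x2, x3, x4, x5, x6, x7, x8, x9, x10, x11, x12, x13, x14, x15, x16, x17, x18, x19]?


Koszul resolution: beta_i(k)=C(n,i), n=19
sum_i C(19,i) = 2^19 = 524288


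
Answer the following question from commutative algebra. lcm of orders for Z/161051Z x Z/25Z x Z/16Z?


Exponent = lcm of the cyclic orders; pairwise coprime => product.
11^5*5^2*2^4=161051*25*16=64420400


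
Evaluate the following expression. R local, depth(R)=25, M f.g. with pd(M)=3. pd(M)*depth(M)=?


pd+depth=25
depth=25-3=22
pd*depth=3*22=66


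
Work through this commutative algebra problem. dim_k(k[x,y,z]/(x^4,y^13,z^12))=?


Basis: x^iy^jz^k, i<4,j<13,k<12
4*13*12=624


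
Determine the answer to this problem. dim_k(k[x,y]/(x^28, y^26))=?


Basis: x^i*y^j, i<28, j<26
28*26=728


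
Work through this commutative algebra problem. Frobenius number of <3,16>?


gcd(3,16)=1 => F=ab-a-b=3*16-3-16=48-19=29


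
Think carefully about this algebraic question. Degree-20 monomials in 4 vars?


C(d+n-1,n-1)=C(23,3)=1771


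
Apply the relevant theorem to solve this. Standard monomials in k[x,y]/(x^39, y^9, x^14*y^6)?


k[x,y]/I, I = (x^39, y^9, x^14*y^6)
Rect: 39x9=351. Corner: (39-14)x(9-6)=75.
dim = 351-75 = 276


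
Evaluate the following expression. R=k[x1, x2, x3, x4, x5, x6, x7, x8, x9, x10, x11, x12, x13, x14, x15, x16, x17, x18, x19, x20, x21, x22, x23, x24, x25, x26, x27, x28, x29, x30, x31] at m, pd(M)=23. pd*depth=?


pd+depth=31
depth=31-23=8
pd*depth=23*8=184


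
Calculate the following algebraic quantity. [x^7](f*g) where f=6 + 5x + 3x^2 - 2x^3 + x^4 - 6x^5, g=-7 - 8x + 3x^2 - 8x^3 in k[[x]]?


[x^7] = sum a_i*b_j, i+j=7
  1*-8=-8
  -6*3=-18
Sum=-26


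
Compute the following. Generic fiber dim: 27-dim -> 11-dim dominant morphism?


dim(fiber)=dim(X)-dim(Y)=27-11=16


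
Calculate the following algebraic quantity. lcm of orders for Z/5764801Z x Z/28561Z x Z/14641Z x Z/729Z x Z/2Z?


Exponent = lcm of the cyclic orders; pairwise coprime => product.
7^8*13^4*11^4*3^6*2^1=5764801*28561*14641*729*2=3514681649954132658


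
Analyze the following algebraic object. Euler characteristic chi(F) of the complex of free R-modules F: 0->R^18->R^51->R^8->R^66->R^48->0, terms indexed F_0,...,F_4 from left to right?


chi = sum (-1)^i * rank:
(-1)^0*18=18
(-1)^1*51=-51
(-1)^2*8=8
(-1)^3*66=-66
(-1)^4*48=48
chi=-43


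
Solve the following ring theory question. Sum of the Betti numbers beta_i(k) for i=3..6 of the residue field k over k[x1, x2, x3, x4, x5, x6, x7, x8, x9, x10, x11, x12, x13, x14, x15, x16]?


Koszul resolution: beta_i(k)=C(n,i), n=16
C(16,3)=560, C(16,4)=1820, C(16,5)=4368, C(16,6)=8008
Sum=14756


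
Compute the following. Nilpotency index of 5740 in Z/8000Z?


5740^k mod 8000:
k=1: 5740
k=2: 3600
k=3: 0
First zero at k = 3


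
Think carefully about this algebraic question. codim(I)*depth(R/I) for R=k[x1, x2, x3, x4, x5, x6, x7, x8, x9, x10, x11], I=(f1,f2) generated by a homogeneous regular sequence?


codim=2, depth=dim(R/I)=11-2=9
Product=2*9=18


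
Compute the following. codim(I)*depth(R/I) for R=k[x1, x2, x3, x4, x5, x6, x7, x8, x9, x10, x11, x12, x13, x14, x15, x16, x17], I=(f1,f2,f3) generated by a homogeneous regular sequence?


codim=3, depth=dim(R/I)=17-3=14
Product=3*14=42


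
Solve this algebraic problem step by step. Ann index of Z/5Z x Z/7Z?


Exponent = lcm of the cyclic orders; pairwise coprime => product.
5^1*7^1=5*7=35


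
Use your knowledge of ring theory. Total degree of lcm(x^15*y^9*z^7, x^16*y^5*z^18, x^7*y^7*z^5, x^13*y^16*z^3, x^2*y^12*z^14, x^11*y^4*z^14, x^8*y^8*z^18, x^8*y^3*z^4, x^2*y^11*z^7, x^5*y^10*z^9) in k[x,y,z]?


lcm = componentwise max:
x: max(15,16,7,13,2,11,8,8,2,5)=16
y: max(9,5,7,16,12,4,8,3,11,10)=16
z: max(7,18,5,3,14,14,18,4,7,9)=18
Total=16+16+18=50


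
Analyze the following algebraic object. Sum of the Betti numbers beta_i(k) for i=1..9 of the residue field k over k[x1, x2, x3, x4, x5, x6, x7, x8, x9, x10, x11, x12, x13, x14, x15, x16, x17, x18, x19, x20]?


Koszul resolution: beta_i(k)=C(n,i), n=20
C(20,1)=20, C(20,2)=190, C(20,3)=1140, C(20,4)=4845, C(20,5)=15504, C(20,6)=38760, C(20,7)=77520, C(20,8)=125970, C(20,9)=167960
Sum=431909


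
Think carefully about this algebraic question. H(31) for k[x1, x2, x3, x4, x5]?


C(d+n-1,n-1)=C(35,4)=52360


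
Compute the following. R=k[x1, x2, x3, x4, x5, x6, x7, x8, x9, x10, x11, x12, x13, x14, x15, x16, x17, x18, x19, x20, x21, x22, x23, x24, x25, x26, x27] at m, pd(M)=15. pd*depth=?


pd+depth=27
depth=27-15=12
pd*depth=15*12=180


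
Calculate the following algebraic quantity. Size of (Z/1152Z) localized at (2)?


2-primary part: 1152=2^7*9
Size=2^7=128


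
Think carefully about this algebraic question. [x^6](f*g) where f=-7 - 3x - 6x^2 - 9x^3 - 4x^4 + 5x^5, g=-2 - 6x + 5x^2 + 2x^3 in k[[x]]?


[x^6] = sum a_i*b_j, i+j=6
  -9*2=-18
  -4*5=-20
  5*-6=-30
Sum=-68


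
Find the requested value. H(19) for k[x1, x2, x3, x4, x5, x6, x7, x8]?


C(d+n-1,n-1)=C(26,7)=657800


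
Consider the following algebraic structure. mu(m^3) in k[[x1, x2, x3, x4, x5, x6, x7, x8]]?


C(n+d-1,d)=C(10,3)=120


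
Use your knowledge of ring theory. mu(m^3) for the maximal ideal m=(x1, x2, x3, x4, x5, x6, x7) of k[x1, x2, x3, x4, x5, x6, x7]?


Graded Nakayama: mu(m^d) = dim_k (m^d/m^(d+1)) = #degree-3 monomials in 7 vars
C(n+d-1,d)=C(9,3)=84


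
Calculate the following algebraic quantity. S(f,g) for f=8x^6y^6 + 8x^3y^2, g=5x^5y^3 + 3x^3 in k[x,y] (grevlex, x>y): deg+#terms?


LT(f)=8x^6y^6, LT(g)=5x^5y^3
lcm(LM)=x^6y^6
S(f,g) (scaled by 40 to clear denominators) = 5*f - 8xy^3*g = -24x^4y^3 + 40x^3y^2
2 terms, deg 7.
7+2=9


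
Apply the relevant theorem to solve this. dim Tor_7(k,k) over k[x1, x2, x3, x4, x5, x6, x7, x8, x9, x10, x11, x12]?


Koszul: C(n,i)=C(12,7)=792


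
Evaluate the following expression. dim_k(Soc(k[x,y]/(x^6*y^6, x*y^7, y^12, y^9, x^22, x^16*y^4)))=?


Socle = ann(m) = span of standard monomials u with x*u, y*u in I (staircase corners).
Redundant generators: y^12
Minimal generators: x^22, x^16*y^4, x^6*y^6, x*y^7, y^9
Corners: y^8, x^5y^6, x^15y^5, x^21y^3
Socle dim=4


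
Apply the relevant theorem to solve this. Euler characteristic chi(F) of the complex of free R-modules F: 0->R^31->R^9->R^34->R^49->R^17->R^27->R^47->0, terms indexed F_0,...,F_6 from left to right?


chi = sum (-1)^i * rank:
(-1)^0*31=31
(-1)^1*9=-9
(-1)^2*34=34
(-1)^3*49=-49
(-1)^4*17=17
(-1)^5*27=-27
(-1)^6*47=47
chi=44


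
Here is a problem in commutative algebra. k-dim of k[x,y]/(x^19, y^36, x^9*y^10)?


k[x,y]/I, I = (x^19, y^36, x^9*y^10)
Rect: 19x36=684. Corner: (19-9)x(36-10)=260.
dim = 684-260 = 424


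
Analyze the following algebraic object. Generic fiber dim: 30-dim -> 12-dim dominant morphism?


dim(fiber)=dim(X)-dim(Y)=30-12=18


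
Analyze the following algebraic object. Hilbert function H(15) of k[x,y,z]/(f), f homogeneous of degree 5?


C(17,2)-C(12,2)=136-66=70


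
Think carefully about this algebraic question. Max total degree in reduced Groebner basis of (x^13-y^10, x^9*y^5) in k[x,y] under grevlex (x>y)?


LT(f1)=x^13, LT(f2)=x^9y^5, lcm=x^13y^5
S(f1,f2) = y^5*f1 - x^4*f2 = -y^15
Reduced GB = {f1, f2, y^15}; degrees 13, 14, 15
Max = 15


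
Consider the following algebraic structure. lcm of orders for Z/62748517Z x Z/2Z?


Exponent = lcm of the cyclic orders; pairwise coprime => product.
13^7*2^1=62748517*2=125497034


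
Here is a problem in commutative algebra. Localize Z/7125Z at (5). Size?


5-primary part: 7125=5^3*57
Size=5^3=125


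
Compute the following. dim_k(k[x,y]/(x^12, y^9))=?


Basis: x^i*y^j, i<12, j<9
12*9=108


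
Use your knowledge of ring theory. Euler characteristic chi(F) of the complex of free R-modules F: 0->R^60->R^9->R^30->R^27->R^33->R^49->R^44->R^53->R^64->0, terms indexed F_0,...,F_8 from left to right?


chi = sum (-1)^i * rank:
(-1)^0*60=60
(-1)^1*9=-9
(-1)^2*30=30
(-1)^3*27=-27
(-1)^4*33=33
(-1)^5*49=-49
(-1)^6*44=44
(-1)^7*53=-53
(-1)^8*64=64
chi=93


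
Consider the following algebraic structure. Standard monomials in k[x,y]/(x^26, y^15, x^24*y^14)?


k[x,y]/I, I = (x^26, y^15, x^24*y^14)
Rect: 26x15=390. Corner: (26-24)x(15-14)=2.
dim = 390-2 = 388


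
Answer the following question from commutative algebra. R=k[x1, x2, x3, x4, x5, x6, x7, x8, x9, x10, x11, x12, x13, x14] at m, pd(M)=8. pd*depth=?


pd+depth=14
depth=14-8=6
pd*depth=8*6=48


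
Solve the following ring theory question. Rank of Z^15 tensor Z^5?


rank(M(x)N) = rank(M)*rank(N)
15*5 = 75


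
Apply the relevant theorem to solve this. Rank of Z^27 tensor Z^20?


rank(M(x)N) = rank(M)*rank(N)
27*20 = 540


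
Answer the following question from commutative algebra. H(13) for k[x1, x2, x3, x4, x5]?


C(d+n-1,n-1)=C(17,4)=2380


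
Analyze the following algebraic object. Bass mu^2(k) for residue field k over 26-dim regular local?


C(n,i)=C(26,2)=325


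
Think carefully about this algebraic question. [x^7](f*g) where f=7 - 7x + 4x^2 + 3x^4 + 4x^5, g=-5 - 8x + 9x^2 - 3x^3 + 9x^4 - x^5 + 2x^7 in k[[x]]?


[x^7] = sum a_i*b_j, i+j=7
  7*2=14
  4*-1=-4
  3*-3=-9
  4*9=36
Sum=37


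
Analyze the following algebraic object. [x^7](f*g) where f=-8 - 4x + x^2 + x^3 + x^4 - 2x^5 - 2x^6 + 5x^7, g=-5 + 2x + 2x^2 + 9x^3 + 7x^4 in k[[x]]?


[x^7] = sum a_i*b_j, i+j=7
  1*7=7
  1*9=9
  -2*2=-4
  -2*2=-4
  5*-5=-25
Sum=-17


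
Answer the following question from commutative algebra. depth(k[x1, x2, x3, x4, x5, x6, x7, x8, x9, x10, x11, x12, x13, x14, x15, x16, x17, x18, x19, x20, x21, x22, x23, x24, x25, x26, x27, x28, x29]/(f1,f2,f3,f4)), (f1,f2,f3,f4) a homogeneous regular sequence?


depth(R)=29
depth(R/I)=29-4=25


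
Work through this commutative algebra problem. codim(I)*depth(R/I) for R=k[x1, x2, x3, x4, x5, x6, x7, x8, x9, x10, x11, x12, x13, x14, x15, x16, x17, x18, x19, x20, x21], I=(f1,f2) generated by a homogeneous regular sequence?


codim=2, depth=dim(R/I)=21-2=19
Product=2*19=38


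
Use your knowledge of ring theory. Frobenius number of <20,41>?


gcd(20,41)=1 => F=ab-a-b=20*41-20-41=820-61=759


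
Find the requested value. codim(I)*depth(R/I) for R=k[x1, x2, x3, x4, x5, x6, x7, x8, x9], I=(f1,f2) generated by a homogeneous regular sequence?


codim=2, depth=dim(R/I)=9-2=7
Product=2*7=14


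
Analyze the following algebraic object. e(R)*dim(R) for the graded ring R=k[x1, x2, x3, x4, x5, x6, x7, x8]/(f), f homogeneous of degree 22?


e(R)=deg(f)=22, dim(R)=8-1=7
e*dim=22*7=154


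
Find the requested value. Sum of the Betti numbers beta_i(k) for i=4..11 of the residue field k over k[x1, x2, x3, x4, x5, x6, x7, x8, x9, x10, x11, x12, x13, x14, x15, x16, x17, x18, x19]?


Koszul resolution: beta_i(k)=C(n,i), n=19
C(19,4)=3876, C(19,5)=11628, C(19,6)=27132, C(19,7)=50388, C(19,8)=75582, C(19,9)=92378, C(19,10)=92378, C(19,11)=75582
Sum=428944


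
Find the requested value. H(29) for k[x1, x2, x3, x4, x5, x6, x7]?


C(d+n-1,n-1)=C(35,6)=1623160


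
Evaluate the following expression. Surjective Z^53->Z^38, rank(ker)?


rank(ker) = 53-38 = 15


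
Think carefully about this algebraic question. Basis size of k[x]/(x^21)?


Basis: 1,x,...,x^20
dim=21


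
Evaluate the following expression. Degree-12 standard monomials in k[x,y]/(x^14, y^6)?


k[x,y], I = (x^14, y^6), d = 12
Need i < 14 and d-i < 6.
Range: 7 <= i <= 12.
H(12) = 6


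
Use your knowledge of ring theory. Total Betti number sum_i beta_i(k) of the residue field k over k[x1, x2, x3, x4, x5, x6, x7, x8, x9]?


Koszul resolution: beta_i(k)=C(n,i), n=9
sum_i C(9,i) = 2^9 = 512


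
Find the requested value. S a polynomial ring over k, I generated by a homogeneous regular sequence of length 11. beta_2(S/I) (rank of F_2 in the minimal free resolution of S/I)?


Regular sequence => Koszul complex is the minimal free resolution.
Syz_1 minimally generated by Koszul relations f_i*e_j - f_j*e_i (i<j): mu(Syz_1) = beta_2 = C(m,2) = m(m-1)/2
m=11
11*10/2 = 55


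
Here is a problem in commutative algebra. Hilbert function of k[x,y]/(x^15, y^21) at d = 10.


k[x,y], I = (x^15, y^21), d = 10
Need i < 15 and d-i < 21.
Range: 0 <= i <= 10.
H(10) = 11


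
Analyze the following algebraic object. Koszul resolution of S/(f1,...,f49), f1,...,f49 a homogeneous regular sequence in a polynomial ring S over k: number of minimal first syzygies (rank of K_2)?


Regular sequence => Koszul complex is the minimal free resolution.
Syz_1 minimally generated by Koszul relations f_i*e_j - f_j*e_i (i<j): mu(Syz_1) = beta_2 = C(m,2) = m(m-1)/2
m=49
49*48/2 = 1176


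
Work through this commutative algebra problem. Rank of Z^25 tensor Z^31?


rank(M(x)N) = rank(M)*rank(N)
25*31 = 775


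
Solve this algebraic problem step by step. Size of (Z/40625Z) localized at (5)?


5-primary part: 40625=5^5*13
Size=5^5=3125


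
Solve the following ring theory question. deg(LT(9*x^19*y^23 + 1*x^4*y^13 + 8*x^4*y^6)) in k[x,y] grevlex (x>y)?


LT: 9*x^19*y^23
deg_x=19, deg_y=23
Total=19+23=42


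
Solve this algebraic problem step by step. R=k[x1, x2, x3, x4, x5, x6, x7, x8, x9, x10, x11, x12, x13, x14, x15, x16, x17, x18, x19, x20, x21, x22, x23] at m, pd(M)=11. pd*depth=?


pd+depth=23
depth=23-11=12
pd*depth=11*12=132


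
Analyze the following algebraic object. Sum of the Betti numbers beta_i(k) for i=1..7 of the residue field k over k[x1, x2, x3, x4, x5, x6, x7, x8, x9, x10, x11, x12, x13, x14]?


Koszul resolution: beta_i(k)=C(n,i), n=14
C(14,1)=14, C(14,2)=91, C(14,3)=364, C(14,4)=1001, C(14,5)=2002, C(14,6)=3003, C(14,7)=3432
Sum=9907


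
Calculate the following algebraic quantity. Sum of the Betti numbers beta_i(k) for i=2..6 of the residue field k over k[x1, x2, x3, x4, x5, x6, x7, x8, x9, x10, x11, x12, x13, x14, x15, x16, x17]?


Koszul resolution: beta_i(k)=C(n,i), n=17
C(17,2)=136, C(17,3)=680, C(17,4)=2380, C(17,5)=6188, C(17,6)=12376
Sum=21760


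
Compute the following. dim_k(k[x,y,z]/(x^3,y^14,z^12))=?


Basis: x^iy^jz^k, i<3,j<14,k<12
3*14*12=504


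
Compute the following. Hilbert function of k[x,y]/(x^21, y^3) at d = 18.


k[x,y], I = (x^21, y^3), d = 18
Need i < 21 and d-i < 3.
Range: 16 <= i <= 18.
H(18) = 3


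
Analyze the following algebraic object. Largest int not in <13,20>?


gcd(13,20)=1 => F=ab-a-b=13*20-13-20=260-33=227


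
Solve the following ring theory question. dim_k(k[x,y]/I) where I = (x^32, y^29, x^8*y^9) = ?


k[x,y]/I, I = (x^32, y^29, x^8*y^9)
Rect: 32x29=928. Corner: (32-8)x(29-9)=480.
dim = 928-480 = 448


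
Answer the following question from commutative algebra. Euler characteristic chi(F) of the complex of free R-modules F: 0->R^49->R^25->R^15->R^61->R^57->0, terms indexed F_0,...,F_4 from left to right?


chi = sum (-1)^i * rank:
(-1)^0*49=49
(-1)^1*25=-25
(-1)^2*15=15
(-1)^3*61=-61
(-1)^4*57=57
chi=35


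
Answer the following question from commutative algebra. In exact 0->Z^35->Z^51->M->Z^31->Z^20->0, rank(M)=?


Alt sum=0:
(-1)^0*35 + (-1)^1*51 + (-1)^2*? + (-1)^3*31 + (-1)^4*20=0
rank(M)=27


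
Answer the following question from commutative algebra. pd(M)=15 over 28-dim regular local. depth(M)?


pd+depth=depth(R)=28
depth=28-15=13


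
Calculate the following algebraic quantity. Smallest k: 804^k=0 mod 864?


804^k mod 864:
k=1: 804
k=2: 144
k=3: 0
First zero at k = 3


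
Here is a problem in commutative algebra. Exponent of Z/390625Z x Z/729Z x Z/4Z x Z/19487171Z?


Exponent = lcm of the cyclic orders; pairwise coprime => product.
5^8*3^6*2^2*11^7=390625*729*4*19487171=22197105717187500


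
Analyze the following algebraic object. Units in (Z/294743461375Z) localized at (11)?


Local ring = Z/2357947691Z.
phi(2357947691) = 11^8*(11-1) = 2143588810


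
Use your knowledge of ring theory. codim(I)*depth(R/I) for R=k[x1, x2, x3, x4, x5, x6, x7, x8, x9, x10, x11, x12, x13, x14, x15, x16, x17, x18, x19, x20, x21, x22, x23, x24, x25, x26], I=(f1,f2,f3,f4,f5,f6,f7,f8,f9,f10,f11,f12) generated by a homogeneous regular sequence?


codim=12, depth=dim(R/I)=26-12=14
Product=12*14=168


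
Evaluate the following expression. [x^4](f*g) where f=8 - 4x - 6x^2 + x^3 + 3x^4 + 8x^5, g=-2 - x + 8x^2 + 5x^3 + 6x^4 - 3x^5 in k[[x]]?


[x^4] = sum a_i*b_j, i+j=4
  8*6=48
  -4*5=-20
  -6*8=-48
  1*-1=-1
  3*-2=-6
Sum=-27


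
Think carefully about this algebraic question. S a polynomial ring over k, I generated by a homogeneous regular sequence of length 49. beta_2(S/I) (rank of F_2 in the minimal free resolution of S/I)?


Regular sequence => Koszul complex is the minimal free resolution.
Syz_1 minimally generated by Koszul relations f_i*e_j - f_j*e_i (i<j): mu(Syz_1) = beta_2 = C(m,2) = m(m-1)/2
m=49
49*48/2 = 1176


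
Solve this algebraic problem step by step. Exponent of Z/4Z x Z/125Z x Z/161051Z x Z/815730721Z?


Exponent = lcm of the cyclic orders; pairwise coprime => product.
2^2*5^3*11^5*13^8=4*125*161051*815730721=65687124173885500


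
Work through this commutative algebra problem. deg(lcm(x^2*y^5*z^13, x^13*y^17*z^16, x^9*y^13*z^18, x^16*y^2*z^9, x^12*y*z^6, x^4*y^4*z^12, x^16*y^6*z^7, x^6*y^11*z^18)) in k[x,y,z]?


lcm = componentwise max:
x: max(2,13,9,16,12,4,16,6)=16
y: max(5,17,13,2,1,4,6,11)=17
z: max(13,16,18,9,6,12,7,18)=18
Total=16+17+18=51


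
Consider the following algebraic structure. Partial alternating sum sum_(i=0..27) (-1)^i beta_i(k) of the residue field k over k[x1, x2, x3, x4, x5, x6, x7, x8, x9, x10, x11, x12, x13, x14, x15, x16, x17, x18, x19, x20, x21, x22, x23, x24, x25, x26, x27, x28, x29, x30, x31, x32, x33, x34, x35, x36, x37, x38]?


Koszul resolution: beta_i(k)=C(n,i), n=38
sum_(i=0..p) (-1)^i C(n,i) = (-1)^p C(n-1,p)
(-1)^27*C(37,27) = (-1)^27*348330136 = -348330136


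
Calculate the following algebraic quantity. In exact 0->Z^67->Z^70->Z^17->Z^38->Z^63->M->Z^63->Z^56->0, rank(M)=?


Alt sum=0:
(-1)^0*67 + (-1)^1*70 + (-1)^2*17 + (-1)^3*38 + (-1)^4*63 + (-1)^5*? + (-1)^6*63 + (-1)^7*56=0
rank(M)=46


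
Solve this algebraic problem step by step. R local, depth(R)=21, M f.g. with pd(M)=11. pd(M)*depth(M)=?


pd+depth=21
depth=21-11=10
pd*depth=11*10=110


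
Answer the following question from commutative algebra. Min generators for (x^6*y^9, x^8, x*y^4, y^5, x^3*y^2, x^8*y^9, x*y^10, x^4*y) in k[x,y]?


Remove redundant (divisible by others).
x^6*y^9 redundant.
x*y^10 redundant.
x^8*y^9 redundant.
Min: x^8, x^4*y, x^3*y^2, x*y^4, y^5
Count=5


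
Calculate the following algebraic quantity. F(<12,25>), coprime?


gcd(12,25)=1 => F=ab-a-b=12*25-12-25=300-37=263


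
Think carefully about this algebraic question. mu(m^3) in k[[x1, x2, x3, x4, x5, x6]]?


C(n+d-1,d)=C(8,3)=56


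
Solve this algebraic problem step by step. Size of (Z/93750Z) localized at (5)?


5-primary part: 93750=5^6*6
Size=5^6=15625


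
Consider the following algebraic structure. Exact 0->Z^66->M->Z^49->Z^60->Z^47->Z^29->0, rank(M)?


Alt sum=0:
(-1)^0*66 + (-1)^1*? + (-1)^2*49 + (-1)^3*60 + (-1)^4*47 + (-1)^5*29=0
rank(M)=73


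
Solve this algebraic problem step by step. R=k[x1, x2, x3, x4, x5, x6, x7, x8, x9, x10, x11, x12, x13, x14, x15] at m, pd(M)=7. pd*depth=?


pd+depth=15
depth=15-7=8
pd*depth=7*8=56


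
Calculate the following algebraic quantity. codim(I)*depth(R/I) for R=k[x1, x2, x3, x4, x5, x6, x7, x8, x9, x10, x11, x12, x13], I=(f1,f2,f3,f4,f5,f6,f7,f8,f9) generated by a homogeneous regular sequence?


codim=9, depth=dim(R/I)=13-9=4
Product=9*4=36


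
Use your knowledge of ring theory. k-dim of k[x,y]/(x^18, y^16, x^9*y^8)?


k[x,y]/I, I = (x^18, y^16, x^9*y^8)
Rect: 18x16=288. Corner: (18-9)x(16-8)=72.
dim = 288-72 = 216


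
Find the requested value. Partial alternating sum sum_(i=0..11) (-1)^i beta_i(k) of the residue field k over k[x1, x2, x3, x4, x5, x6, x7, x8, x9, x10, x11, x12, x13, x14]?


Koszul resolution: beta_i(k)=C(n,i), n=14
sum_(i=0..p) (-1)^i C(n,i) = (-1)^p C(n-1,p)
(-1)^11*C(13,11) = (-1)^11*78 = -78


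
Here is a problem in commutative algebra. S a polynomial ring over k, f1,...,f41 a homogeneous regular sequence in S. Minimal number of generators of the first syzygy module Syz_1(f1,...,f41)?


Regular sequence => Koszul complex is the minimal free resolution.
Syz_1 minimally generated by Koszul relations f_i*e_j - f_j*e_i (i<j): mu(Syz_1) = beta_2 = C(m,2) = m(m-1)/2
m=41
41*40/2 = 820


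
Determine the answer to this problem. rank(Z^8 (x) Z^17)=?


rank(M(x)N) = rank(M)*rank(N)
8*17 = 136


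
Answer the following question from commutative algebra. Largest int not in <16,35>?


gcd(16,35)=1 => F=ab-a-b=16*35-16-35=560-51=509


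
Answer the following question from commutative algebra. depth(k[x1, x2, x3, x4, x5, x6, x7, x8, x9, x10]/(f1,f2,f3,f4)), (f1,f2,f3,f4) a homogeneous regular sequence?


depth(R)=10
depth(R/I)=10-4=6


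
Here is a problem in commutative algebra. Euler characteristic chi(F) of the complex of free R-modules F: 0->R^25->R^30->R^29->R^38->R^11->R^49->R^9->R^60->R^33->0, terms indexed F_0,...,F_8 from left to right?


chi = sum (-1)^i * rank:
(-1)^0*25=25
(-1)^1*30=-30
(-1)^2*29=29
(-1)^3*38=-38
(-1)^4*11=11
(-1)^5*49=-49
(-1)^6*9=9
(-1)^7*60=-60
(-1)^8*33=33
chi=-70


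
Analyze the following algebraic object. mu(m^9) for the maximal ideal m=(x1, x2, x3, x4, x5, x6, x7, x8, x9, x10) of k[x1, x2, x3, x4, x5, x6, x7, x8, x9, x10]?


Graded Nakayama: mu(m^d) = dim_k (m^d/m^(d+1)) = #degree-9 monomials in 10 vars
C(n+d-1,d)=C(18,9)=48620


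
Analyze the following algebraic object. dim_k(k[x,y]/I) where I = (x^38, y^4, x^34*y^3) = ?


k[x,y]/I, I = (x^38, y^4, x^34*y^3)
Rect: 38x4=152. Corner: (38-34)x(4-3)=4.
dim = 152-4 = 148


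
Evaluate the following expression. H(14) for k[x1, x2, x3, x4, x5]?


C(d+n-1,n-1)=C(18,4)=3060


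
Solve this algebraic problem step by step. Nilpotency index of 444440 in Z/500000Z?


444440^k mod 500000:
k=1: 444440
k=2: 413600
k=3: 384000
k=4: 460000
k=5: 400000
k=6: 0
First zero at k = 6


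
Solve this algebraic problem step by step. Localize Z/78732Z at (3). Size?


3-primary part: 78732=3^9*4
Size=3^9=19683


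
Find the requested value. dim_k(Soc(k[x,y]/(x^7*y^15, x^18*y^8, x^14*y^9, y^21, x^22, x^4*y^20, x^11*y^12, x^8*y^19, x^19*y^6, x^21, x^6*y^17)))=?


Socle = ann(m) = span of standard monomials u with x*u, y*u in I (staircase corners).
Redundant generators: x^22, x^8*y^19
Minimal generators: x^21, x^19*y^6, x^18*y^8, x^14*y^9, x^11*y^12, x^7*y^15, x^6*y^17, x^4*y^20, y^21
Corners: x^3y^20, x^5y^19, x^6y^16, x^10y^14, x^13y^11, x^17y^8, x^18y^7, x^20y^5
Socle dim=8


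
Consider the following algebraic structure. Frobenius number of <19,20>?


gcd(19,20)=1 => F=ab-a-b=19*20-19-20=380-39=341


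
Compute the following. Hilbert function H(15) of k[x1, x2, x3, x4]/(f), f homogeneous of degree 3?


C(18,3)-C(15,3)=816-455=361


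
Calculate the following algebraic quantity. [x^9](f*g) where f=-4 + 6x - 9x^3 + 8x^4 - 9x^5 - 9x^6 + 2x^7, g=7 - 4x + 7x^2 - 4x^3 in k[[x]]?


[x^9] = sum a_i*b_j, i+j=9
  -9*-4=36
  2*7=14
Sum=50


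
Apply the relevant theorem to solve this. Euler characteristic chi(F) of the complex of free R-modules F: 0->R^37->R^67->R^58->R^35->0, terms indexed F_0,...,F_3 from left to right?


chi = sum (-1)^i * rank:
(-1)^0*37=37
(-1)^1*67=-67
(-1)^2*58=58
(-1)^3*35=-35
chi=-7


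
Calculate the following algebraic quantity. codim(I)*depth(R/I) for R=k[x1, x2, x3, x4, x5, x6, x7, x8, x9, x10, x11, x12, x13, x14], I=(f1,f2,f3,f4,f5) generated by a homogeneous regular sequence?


codim=5, depth=dim(R/I)=14-5=9
Product=5*9=45


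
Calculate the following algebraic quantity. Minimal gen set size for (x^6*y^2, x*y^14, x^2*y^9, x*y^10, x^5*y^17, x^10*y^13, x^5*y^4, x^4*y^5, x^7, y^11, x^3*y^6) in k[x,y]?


Remove redundant (divisible by others).
x^10*y^13 redundant.
x^5*y^17 redundant.
x*y^14 redundant.
Min: x^7, x^6*y^2, x^5*y^4, x^4*y^5, x^3*y^6, x^2*y^9, x*y^10, y^11
Count=8


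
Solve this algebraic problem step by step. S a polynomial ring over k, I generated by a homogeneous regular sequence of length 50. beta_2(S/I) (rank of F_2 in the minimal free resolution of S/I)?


Regular sequence => Koszul complex is the minimal free resolution.
Syz_1 minimally generated by Koszul relations f_i*e_j - f_j*e_i (i<j): mu(Syz_1) = beta_2 = C(m,2) = m(m-1)/2
m=50
50*49/2 = 1225


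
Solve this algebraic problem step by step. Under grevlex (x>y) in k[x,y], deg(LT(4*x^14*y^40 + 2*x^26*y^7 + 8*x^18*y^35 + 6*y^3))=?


LT: 4*x^14*y^40
deg_x=14, deg_y=40
Total=14+40=54


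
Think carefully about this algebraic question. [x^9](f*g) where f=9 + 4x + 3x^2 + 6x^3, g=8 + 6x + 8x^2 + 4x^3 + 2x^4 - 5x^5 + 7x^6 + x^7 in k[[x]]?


[x^9] = sum a_i*b_j, i+j=9
  3*1=3
  6*7=42
Sum=45


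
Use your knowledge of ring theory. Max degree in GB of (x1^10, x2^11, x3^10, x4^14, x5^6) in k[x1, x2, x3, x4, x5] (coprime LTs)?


Pure powers, coprime LTs => already GB.
Degrees: 10, 11, 10, 14, 6
Max=14


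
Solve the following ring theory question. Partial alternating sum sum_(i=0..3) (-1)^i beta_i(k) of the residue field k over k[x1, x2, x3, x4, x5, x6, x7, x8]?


Koszul resolution: beta_i(k)=C(n,i), n=8
sum_(i=0..p) (-1)^i C(n,i) = (-1)^p C(n-1,p)
(-1)^3*C(7,3) = (-1)^3*35 = -35


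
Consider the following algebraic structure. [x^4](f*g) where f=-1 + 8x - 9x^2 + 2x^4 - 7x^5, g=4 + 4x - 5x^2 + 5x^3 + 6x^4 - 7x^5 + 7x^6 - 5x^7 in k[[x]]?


[x^4] = sum a_i*b_j, i+j=4
  -1*6=-6
  8*5=40
  -9*-5=45
  2*4=8
Sum=87


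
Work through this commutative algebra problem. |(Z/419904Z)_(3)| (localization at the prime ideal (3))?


3-primary part: 419904=3^8*64
Size=3^8=6561


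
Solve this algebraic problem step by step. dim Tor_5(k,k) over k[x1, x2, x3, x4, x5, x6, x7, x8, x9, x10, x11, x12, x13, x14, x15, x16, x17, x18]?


Koszul: C(n,i)=C(18,5)=8568


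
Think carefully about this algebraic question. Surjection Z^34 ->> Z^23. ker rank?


rank(ker) = 34-23 = 11


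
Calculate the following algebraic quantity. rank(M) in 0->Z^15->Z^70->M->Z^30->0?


Alt sum=0:
(-1)^0*15 + (-1)^1*70 + (-1)^2*? + (-1)^3*30=0
rank(M)=85


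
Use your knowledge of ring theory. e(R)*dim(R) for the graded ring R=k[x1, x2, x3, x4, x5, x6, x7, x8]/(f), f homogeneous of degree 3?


e(R)=deg(f)=3, dim(R)=8-1=7
e*dim=3*7=21


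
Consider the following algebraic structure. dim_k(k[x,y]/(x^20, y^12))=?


Basis: x^i*y^j, i<20, j<12
20*12=240


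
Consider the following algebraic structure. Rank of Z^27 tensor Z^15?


rank(M(x)N) = rank(M)*rank(N)
27*15 = 405


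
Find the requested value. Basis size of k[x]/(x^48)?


Basis: 1,x,...,x^47
dim=48


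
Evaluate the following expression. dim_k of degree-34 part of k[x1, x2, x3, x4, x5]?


C(d+n-1,n-1)=C(38,4)=73815


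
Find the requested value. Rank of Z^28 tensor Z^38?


rank(M(x)N) = rank(M)*rank(N)
28*38 = 1064


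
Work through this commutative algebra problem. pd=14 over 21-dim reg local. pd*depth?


pd+depth=21
depth=21-14=7
pd*depth=14*7=98


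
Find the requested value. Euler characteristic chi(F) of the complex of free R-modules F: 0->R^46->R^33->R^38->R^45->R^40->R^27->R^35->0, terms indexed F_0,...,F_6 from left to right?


chi = sum (-1)^i * rank:
(-1)^0*46=46
(-1)^1*33=-33
(-1)^2*38=38
(-1)^3*45=-45
(-1)^4*40=40
(-1)^5*27=-27
(-1)^6*35=35
chi=54
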